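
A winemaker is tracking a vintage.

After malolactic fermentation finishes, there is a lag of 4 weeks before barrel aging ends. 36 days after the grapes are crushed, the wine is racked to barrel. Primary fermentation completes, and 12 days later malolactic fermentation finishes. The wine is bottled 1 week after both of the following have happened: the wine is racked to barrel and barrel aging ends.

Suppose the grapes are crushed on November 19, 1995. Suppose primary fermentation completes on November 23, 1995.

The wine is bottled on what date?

The grapes are crushed: Nov 19, 1995.
The wine is racked to barrel: Nov 19, 1995 + 36 days = Dec 25, 1995.
Primary fermentation completes: Nov 23, 1995.
Malolactic fermentation finishes: Nov 23, 1995 + 12 days = Dec 5, 1995.
Barrel aging ends: Dec 5, 1995 + 4 weeks = Jan 2, 1996.
Both prerequisites met — the wine is racked to barrel (Dec 25, 1995), barrel aging ends (Jan 2, 1996); the later is Jan 2, 1996.
The wine is bottled: Jan 2, 1996 + 1 week = Jan 9, 1996.

January 9, 1996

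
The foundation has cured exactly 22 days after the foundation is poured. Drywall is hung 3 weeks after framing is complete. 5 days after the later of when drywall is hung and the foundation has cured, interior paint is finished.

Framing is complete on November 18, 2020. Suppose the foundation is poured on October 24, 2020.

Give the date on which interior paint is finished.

Framing is complete: Nov 18, 2020.
Drywall is hung: Nov 18, 2020 + 3 weeks = Dec 9, 2020.
The foundation is poured: Oct 24, 2020.
The foundation has cured: Oct 24, 2020 + 22 days = Nov 15, 2020.
Both prerequisites met — drywall is hung (Dec 9, 2020), the foundation has cured (Nov 15, 2020); the later is Dec 9, 2020.
Interior paint is finished: Dec 9, 2020 + 5 days = Dec 14, 2020.

December 14, 2020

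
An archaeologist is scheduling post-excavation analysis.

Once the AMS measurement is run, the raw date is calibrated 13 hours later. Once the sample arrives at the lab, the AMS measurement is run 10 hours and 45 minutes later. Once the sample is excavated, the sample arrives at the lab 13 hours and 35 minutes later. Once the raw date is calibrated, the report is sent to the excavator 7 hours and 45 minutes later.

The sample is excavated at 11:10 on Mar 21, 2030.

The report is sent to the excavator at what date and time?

The sample is excavated: 11:10 Mar 21, 2030.
The sample arrives at the lab: 11:10 Mar 21, 2030 + 13h35m = 00:45 Mar 22, 2030.
The AMS measurement is run: 00:45 Mar 22, 2030 + 10h45m = 11:30 Mar 22, 2030.
The raw date is calibrated: 11:30 Mar 22, 2030 + 13h = 00:30 Mar 23, 2030.
The report is sent to the excavator: 00:30 Mar 23, 2030 + 7h45m = 08:15 Mar 23, 2030.

08:15 on Mar 23, 2030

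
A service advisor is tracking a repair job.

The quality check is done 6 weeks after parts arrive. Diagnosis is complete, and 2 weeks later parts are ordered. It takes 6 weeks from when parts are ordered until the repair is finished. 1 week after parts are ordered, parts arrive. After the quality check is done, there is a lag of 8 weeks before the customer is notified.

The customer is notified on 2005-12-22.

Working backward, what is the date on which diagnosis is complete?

The customer is notified: Dec 22, 2005.
The quality check is done: Dec 22, 2005 − 8 weeks = Oct 27, 2005.
Parts arrive: Oct 27, 2005 − 6 weeks = Sep 15, 2005.
Parts are ordered: Sep 15, 2005 − 1 week = Sep 8, 2005.
Diagnosis is complete: Sep 8, 2005 − 2 weeks = Aug 25, 2005.

2005-08-25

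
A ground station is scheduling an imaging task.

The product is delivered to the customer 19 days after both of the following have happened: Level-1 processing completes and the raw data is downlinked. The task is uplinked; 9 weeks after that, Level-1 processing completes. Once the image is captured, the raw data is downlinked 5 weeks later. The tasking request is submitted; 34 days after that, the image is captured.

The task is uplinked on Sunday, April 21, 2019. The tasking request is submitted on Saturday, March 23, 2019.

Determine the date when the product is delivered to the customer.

The task is uplinked: Apr 21, 2019.
Level-1 processing completes: Apr 21, 2019 + 9 weeks = Jun 23, 2019.
The tasking request is submitted: Mar 23, 2019.
The image is captured: Mar 23, 2019 + 34 days = Apr 26, 2019.
The raw data is downlinked: Apr 26, 2019 + 5 weeks = May 31, 2019.
Both prerequisites met — Level-1 processing completes (Jun 23, 2019), the raw data is downlinked (May 31, 2019); the later is Jun 23, 2019.
The product is delivered to the customer: Jun 23, 2019 + 19 days = Jul 12, 2019.

Friday, July 12, 2019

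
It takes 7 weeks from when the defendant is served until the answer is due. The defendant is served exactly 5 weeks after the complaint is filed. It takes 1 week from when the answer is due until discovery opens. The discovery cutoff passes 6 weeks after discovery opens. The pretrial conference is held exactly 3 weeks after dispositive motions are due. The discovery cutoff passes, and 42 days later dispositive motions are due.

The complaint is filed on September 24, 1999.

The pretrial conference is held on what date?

The complaint is filed: Sep 24, 1999.
The defendant is served: Sep 24, 1999 + 5 weeks = Oct 29, 1999.
The answer is due: Oct 29, 1999 + 7 weeks = Dec 17, 1999.
Discovery opens: Dec 17, 1999 + 1 week = Dec 24, 1999.
The discovery cutoff passes: Dec 24, 1999 + 6 weeks = Feb 4, 2000.
Dispositive motions are due: Feb 4, 2000 + 42 days = Mar 17, 2000.
The pretrial conference is held: Mar 17, 2000 + 3 weeks = Apr 7, 2000.

April 7, 2000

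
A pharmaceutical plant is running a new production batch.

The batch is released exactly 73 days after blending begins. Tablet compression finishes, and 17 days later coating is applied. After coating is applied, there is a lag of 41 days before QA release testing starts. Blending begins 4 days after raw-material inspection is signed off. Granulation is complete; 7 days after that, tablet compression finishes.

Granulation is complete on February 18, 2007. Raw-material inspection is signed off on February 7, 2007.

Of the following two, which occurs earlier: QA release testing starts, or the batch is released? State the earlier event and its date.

Granulation is complete: Feb 18, 2007.
Tablet compression finishes: Feb 18, 2007 + 7 days = Feb 25, 2007.
Coating is applied: Feb 25, 2007 + 17 days = Mar 14, 2007.
QA release testing starts: Mar 14, 2007 + 41 days = Apr 24, 2007.
Raw-material inspection is signed off: Feb 7, 2007.
Blending begins: Feb 7, 2007 + 4 days = Feb 11, 2007.
The batch is released: Feb 11, 2007 + 73 days = Apr 25, 2007.
Comparing: QA release testing starts on Apr 24, 2007 vs the batch is released on Apr 25, 2007. Earlier: QA release testing starts.

QA release testing starts — April 24, 2007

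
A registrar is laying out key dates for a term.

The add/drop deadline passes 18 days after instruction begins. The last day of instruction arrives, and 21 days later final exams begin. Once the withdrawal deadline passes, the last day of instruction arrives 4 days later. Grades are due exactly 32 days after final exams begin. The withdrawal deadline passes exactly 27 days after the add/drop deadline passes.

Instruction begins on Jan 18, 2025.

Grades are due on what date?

Instruction begins: Jan 18, 2025.
The add/drop deadline passes: Jan 18, 2025 + 18 days = Feb 5, 2025.
The withdrawal deadline passes: Feb 5, 2025 + 27 days = Mar 4, 2025.
The last day of instruction arrives: Mar 4, 2025 + 4 days = Mar 8, 2025.
Final exams begin: Mar 8, 2025 + 21 days = Mar 29, 2025.
Grades are due: Mar 29, 2025 + 32 days = Apr 30, 2025.

Apr 30, 2025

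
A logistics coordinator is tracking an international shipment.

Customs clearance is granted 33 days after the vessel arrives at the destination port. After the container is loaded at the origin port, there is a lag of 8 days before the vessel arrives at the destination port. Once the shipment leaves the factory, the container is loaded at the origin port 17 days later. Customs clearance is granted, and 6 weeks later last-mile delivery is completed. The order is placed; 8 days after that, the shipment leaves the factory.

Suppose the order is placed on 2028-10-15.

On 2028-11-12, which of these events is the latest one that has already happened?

The container is loaded at the origin port

The order is placed: Oct 15, 2028.
The shipment leaves the factory: Oct 15, 2028 + 8 days = Oct 23, 2028.
The container is loaded at the origin port: Oct 23, 2028 + 17 days = Nov 9, 2028.
The vessel arrives at the destination port: Nov 9, 2028 + 8 days = Nov 17, 2028.
Customs clearance is granted: Nov 17, 2028 + 33 days = Dec 20, 2028.
Last-mile delivery is completed: Dec 20, 2028 + 6 weeks = Jan 31, 2029.
Nov 12, 2028 falls between when the container is loaded at the origin port (Nov 9, 2028) and when the vessel arrives at the destination port (Nov 17, 2028).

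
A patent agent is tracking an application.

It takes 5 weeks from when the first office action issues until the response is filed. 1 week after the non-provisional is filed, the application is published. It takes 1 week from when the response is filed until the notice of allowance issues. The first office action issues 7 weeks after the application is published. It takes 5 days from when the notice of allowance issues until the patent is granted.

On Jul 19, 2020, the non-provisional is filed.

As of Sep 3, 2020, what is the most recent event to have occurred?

The application is published

The non-provisional is filed: Jul 19, 2020.
The application is published: Jul 19, 2020 + 1 week = Jul 26, 2020.
The first office action issues: Jul 26, 2020 + 7 weeks = Sep 13, 2020.
The response is filed: Sep 13, 2020 + 5 weeks = Oct 18, 2020.
The notice of allowance issues: Oct 18, 2020 + 1 week = Oct 25, 2020.
The patent is granted: Oct 25, 2020 + 5 days = Oct 30, 2020.
Sep 3, 2020 falls between when the application is published (Jul 26, 2020) and when the first office action issues (Sep 13, 2020).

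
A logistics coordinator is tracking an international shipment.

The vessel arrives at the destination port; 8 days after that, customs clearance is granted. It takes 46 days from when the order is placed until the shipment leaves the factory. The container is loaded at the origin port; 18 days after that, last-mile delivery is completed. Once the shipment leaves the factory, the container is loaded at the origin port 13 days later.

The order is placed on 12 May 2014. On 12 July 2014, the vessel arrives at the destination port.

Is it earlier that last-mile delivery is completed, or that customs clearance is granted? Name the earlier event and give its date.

Customs clearance is granted — 20 July 2014

The order is placed: May 12, 2014.
The shipment leaves the factory: May 12, 2014 + 46 days = Jun 27, 2014.
The container is loaded at the origin port: Jun 27, 2014 + 13 days = Jul 10, 2014.
Last-mile delivery is completed: Jul 10, 2014 + 18 days = Jul 28, 2014.
The vessel arrives at the destination port: Jul 12, 2014.
Customs clearance is granted: Jul 12, 2014 + 8 days = Jul 20, 2014.
Comparing: last-mile delivery is completed on Jul 28, 2014 vs customs clearance is granted on Jul 20, 2014. Earlier: customs clearance is granted.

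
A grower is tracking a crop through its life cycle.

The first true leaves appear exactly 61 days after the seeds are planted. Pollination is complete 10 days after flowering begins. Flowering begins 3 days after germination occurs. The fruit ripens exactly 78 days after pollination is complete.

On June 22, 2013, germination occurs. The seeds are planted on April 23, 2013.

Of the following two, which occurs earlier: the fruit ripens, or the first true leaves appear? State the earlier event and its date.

The first true leaves appear — June 23, 2013

Germination occurs: Jun 22, 2013.
Flowering begins: Jun 22, 2013 + 3 days = Jun 25, 2013.
Pollination is complete: Jun 25, 2013 + 10 days = Jul 5, 2013.
The fruit ripens: Jul 5, 2013 + 78 days = Sep 21, 2013.
The seeds are planted: Apr 23, 2013.
The first true leaves appear: Apr 23, 2013 + 61 days = Jun 23, 2013.
Comparing: the fruit ripens on Sep 21, 2013 vs the first true leaves appear on Jun 23, 2013. Earlier: the first true leaves appear.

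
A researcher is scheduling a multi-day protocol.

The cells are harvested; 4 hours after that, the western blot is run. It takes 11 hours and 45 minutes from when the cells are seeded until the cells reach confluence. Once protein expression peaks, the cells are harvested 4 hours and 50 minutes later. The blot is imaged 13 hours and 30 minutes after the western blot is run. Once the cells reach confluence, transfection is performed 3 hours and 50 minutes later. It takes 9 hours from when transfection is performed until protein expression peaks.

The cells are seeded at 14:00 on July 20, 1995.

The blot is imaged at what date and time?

The cells are seeded: 14:00 Jul 20, 1995.
The cells reach confluence: 14:00 Jul 20, 1995 + 11h45m = 01:45 Jul 21, 1995.
Transfection is performed: 01:45 Jul 21, 1995 + 3h50m = 05:35 Jul 21, 1995.
Protein expression peaks: 05:35 Jul 21, 1995 + 9h = 14:35 Jul 21, 1995.
The cells are harvested: 14:35 Jul 21, 1995 + 4h50m = 19:25 Jul 21, 1995.
The western blot is run: 19:25 Jul 21, 1995 + 4h = 23:25 Jul 21, 1995.
The blot is imaged: 23:25 Jul 21, 1995 + 13h30m = 12:55 Jul 22, 1995.

12:55 on July 22, 1995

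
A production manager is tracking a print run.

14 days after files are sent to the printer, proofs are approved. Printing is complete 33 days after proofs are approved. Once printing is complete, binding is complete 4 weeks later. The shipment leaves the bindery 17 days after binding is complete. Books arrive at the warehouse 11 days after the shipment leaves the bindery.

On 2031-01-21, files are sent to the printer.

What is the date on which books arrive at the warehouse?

2031-05-04

Files are sent to the printer: Jan 21, 2031.
Proofs are approved: Jan 21, 2031 + 14 days = Feb 4, 2031.
Printing is complete: Feb 4, 2031 + 33 days = Mar 9, 2031.
Binding is complete: Mar 9, 2031 + 4 weeks = Apr 6, 2031.
The shipment leaves the bindery: Apr 6, 2031 + 17 days = Apr 23, 2031.
Books arrive at the warehouse: Apr 23, 2031 + 11 days = May 4, 2031.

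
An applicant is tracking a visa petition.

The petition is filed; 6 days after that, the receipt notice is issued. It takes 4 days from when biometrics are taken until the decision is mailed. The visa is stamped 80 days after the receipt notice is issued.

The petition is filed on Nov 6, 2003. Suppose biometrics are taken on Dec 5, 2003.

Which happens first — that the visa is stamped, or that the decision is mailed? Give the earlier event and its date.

The petition is filed: Nov 6, 2003.
The receipt notice is issued: Nov 6, 2003 + 6 days = Nov 12, 2003.
The visa is stamped: Nov 12, 2003 + 80 days = Jan 31, 2004.
Biometrics are taken: Dec 5, 2003.
The decision is mailed: Dec 5, 2003 + 4 days = Dec 9, 2003.
Comparing: the visa is stamped on Jan 31, 2004 vs the decision is mailed on Dec 9, 2003. Earlier: the decision is mailed.

The decision is mailed — Dec 9, 2003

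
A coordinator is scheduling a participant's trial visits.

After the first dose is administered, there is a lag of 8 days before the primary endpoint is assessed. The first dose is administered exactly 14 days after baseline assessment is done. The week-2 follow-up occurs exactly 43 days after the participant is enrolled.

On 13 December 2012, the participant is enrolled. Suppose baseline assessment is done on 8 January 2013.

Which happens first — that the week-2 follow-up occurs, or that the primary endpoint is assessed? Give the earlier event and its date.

The week-2 follow-up occurs — 25 January 2013

The participant is enrolled: Dec 13, 2012.
The week-2 follow-up occurs: Dec 13, 2012 + 43 days = Jan 25, 2013.
Baseline assessment is done: Jan 8, 2013.
The first dose is administered: Jan 8, 2013 + 14 days = Jan 22, 2013.
The primary endpoint is assessed: Jan 22, 2013 + 8 days = Jan 30, 2013.
Comparing: the week-2 follow-up occurs on Jan 25, 2013 vs the primary endpoint is assessed on Jan 30, 2013. Earlier: the week-2 follow-up occurs.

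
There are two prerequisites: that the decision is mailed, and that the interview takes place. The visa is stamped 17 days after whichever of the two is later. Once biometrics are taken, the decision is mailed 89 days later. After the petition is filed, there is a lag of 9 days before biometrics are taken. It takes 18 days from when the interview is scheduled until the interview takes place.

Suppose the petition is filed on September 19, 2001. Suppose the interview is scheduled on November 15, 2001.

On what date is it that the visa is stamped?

January 12, 2002

The petition is filed: Sep 19, 2001.
Biometrics are taken: Sep 19, 2001 + 9 days = Sep 28, 2001.
The decision is mailed: Sep 28, 2001 + 89 days = Dec 26, 2001.
The interview is scheduled: Nov 15, 2001.
The interview takes place: Nov 15, 2001 + 18 days = Dec 3, 2001.
Both prerequisites met — the decision is mailed (Dec 26, 2001), the interview takes place (Dec 3, 2001); the later is Dec 26, 2001.
The visa is stamped: Dec 26, 2001 + 17 days = Jan 12, 2002.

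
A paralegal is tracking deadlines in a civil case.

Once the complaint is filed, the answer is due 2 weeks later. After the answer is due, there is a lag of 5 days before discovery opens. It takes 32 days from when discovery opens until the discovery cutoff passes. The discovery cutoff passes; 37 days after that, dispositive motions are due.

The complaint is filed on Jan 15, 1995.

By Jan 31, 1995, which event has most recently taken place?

The complaint is filed: Jan 15, 1995.
The answer is due: Jan 15, 1995 + 2 weeks = Jan 29, 1995.
Discovery opens: Jan 29, 1995 + 5 days = Feb 3, 1995.
The discovery cutoff passes: Feb 3, 1995 + 32 days = Mar 7, 1995.
Dispositive motions are due: Mar 7, 1995 + 37 days = Apr 13, 1995.
Jan 31, 1995 falls between when the answer is due (Jan 29, 1995) and when discovery opens (Feb 3, 1995).

The answer is due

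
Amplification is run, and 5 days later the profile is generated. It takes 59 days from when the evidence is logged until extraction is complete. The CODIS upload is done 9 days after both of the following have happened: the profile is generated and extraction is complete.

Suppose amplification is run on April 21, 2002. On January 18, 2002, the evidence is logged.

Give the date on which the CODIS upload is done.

Amplification is run: Apr 21, 2002.
The profile is generated: Apr 21, 2002 + 5 days = Apr 26, 2002.
The evidence is logged: Jan 18, 2002.
Extraction is complete: Jan 18, 2002 + 59 days = Mar 18, 2002.
Both prerequisites met — the profile is generated (Apr 26, 2002), extraction is complete (Mar 18, 2002); the later is Apr 26, 2002.
The CODIS upload is done: Apr 26, 2002 + 9 days = May 5, 2002.

May 5, 2002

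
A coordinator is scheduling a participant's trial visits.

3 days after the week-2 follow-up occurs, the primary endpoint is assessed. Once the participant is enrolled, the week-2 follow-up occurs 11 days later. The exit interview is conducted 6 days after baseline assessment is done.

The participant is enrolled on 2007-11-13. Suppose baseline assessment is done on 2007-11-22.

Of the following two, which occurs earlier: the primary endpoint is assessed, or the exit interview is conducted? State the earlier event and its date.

The participant is enrolled: Nov 13, 2007.
The week-2 follow-up occurs: Nov 13, 2007 + 11 days = Nov 24, 2007.
The primary endpoint is assessed: Nov 24, 2007 + 3 days = Nov 27, 2007.
Baseline assessment is done: Nov 22, 2007.
The exit interview is conducted: Nov 22, 2007 + 6 days = Nov 28, 2007.
Comparing: the primary endpoint is assessed on Nov 27, 2007 vs the exit interview is conducted on Nov 28, 2007. Earlier: the primary endpoint is assessed.

The primary endpoint is assessed — 2007-11-27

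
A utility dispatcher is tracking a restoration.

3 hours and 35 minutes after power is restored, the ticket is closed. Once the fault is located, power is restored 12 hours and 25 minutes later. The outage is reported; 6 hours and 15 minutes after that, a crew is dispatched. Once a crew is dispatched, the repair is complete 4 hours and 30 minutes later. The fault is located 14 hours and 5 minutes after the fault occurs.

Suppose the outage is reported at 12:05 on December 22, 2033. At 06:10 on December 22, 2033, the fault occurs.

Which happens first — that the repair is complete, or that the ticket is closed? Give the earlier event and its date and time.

The repair is complete — 22:50 on December 22, 2033

The outage is reported: 12:05 Dec 22, 2033.
A crew is dispatched: 12:05 Dec 22, 2033 + 6h15m = 18:20 Dec 22, 2033.
The repair is complete: 18:20 Dec 22, 2033 + 4h30m = 22:50 Dec 22, 2033.
The fault occurs: 06:10 Dec 22, 2033.
The fault is located: 06:10 Dec 22, 2033 + 14h05m = 20:15 Dec 22, 2033.
Power is restored: 20:15 Dec 22, 2033 + 12h25m = 08:40 Dec 23, 2033.
The ticket is closed: 08:40 Dec 23, 2033 + 3h35m = 12:15 Dec 23, 2033.
Comparing: the repair is complete at 22:50 Dec 22, 2033 vs the ticket is closed at 12:15 Dec 23, 2033. Earlier: the repair is complete.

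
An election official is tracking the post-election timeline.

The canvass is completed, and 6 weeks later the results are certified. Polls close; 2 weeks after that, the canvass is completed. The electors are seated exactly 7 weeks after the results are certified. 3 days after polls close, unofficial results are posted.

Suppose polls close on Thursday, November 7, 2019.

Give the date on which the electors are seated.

Polls close: Nov 7, 2019.
The canvass is completed: Nov 7, 2019 + 2 weeks = Nov 21, 2019.
The results are certified: Nov 21, 2019 + 6 weeks = Jan 2, 2020.
The electors are seated: Jan 2, 2020 + 7 weeks = Feb 20, 2020.

Thursday, February 20, 2020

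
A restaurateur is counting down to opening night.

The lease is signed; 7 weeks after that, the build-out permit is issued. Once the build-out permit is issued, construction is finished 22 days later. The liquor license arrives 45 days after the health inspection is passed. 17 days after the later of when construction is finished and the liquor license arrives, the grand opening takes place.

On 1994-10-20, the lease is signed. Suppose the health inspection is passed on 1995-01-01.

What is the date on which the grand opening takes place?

The lease is signed: Oct 20, 1994.
The build-out permit is issued: Oct 20, 1994 + 7 weeks = Dec 8, 1994.
Construction is finished: Dec 8, 1994 + 22 days = Dec 30, 1994.
The health inspection is passed: Jan 1, 1995.
The liquor license arrives: Jan 1, 1995 + 45 days = Feb 15, 1995.
Both prerequisites met — construction is finished (Dec 30, 1994), the liquor license arrives (Feb 15, 1995); the later is Feb 15, 1995.
The grand opening takes place: Feb 15, 1995 + 17 days = Mar 4, 1995.

1995-03-04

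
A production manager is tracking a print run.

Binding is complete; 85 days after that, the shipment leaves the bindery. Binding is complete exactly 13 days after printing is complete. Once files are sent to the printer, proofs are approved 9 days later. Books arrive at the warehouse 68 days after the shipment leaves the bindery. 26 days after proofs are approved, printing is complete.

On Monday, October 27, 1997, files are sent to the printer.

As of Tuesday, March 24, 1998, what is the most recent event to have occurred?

Files are sent to the printer: Oct 27, 1997.
Proofs are approved: Oct 27, 1997 + 9 days = Nov 5, 1997.
Printing is complete: Nov 5, 1997 + 26 days = Dec 1, 1997.
Binding is complete: Dec 1, 1997 + 13 days = Dec 14, 1997.
The shipment leaves the bindery: Dec 14, 1997 + 85 days = Mar 9, 1998.
Books arrive at the warehouse: Mar 9, 1998 + 68 days = May 16, 1998.
Mar 24, 1998 falls between when the shipment leaves the bindery (Mar 9, 1998) and when books arrive at the warehouse (May 16, 1998).

The shipment leaves the bindery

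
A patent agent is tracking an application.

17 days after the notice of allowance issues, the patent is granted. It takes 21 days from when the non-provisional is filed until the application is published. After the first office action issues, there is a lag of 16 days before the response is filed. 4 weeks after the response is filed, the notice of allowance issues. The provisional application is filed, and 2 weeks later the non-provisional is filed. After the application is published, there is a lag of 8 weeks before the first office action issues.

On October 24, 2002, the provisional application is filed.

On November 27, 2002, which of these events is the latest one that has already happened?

The provisional application is filed: Oct 24, 2002.
The non-provisional is filed: Oct 24, 2002 + 2 weeks = Nov 7, 2002.
The application is published: Nov 7, 2002 + 21 days = Nov 28, 2002.
The first office action issues: Nov 28, 2002 + 8 weeks = Jan 23, 2003.
The response is filed: Jan 23, 2003 + 16 days = Feb 8, 2003.
The notice of allowance issues: Feb 8, 2003 + 4 weeks = Mar 8, 2003.
The patent is granted: Mar 8, 2003 + 17 days = Mar 25, 2003.
Nov 27, 2002 falls between when the non-provisional is filed (Nov 7, 2002) and when the application is published (Nov 28, 2002).

The non-provisional is filed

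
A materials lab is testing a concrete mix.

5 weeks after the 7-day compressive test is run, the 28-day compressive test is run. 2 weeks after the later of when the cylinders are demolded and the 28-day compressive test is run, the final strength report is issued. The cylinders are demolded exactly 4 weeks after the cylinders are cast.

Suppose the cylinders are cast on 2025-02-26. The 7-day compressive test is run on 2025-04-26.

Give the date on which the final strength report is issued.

2025-06-14

The cylinders are cast: Feb 26, 2025.
The cylinders are demolded: Feb 26, 2025 + 4 weeks = Mar 26, 2025.
The 7-day compressive test is run: Apr 26, 2025.
The 28-day compressive test is run: Apr 26, 2025 + 5 weeks = May 31, 2025.
Both prerequisites met — the cylinders are demolded (Mar 26, 2025), the 28-day compressive test is run (May 31, 2025); the later is May 31, 2025.
The final strength report is issued: May 31, 2025 + 2 weeks = Jun 14, 2025.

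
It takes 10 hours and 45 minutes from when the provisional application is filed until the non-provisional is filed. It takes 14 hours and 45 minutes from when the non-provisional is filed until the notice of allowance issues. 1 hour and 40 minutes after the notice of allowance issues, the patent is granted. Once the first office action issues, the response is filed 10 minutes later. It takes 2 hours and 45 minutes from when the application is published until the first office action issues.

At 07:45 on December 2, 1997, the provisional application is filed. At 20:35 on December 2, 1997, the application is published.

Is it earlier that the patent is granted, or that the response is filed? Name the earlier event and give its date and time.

The response is filed — 23:30 on December 2, 1997

The provisional application is filed: 07:45 Dec 2, 1997.
The non-provisional is filed: 07:45 Dec 2, 1997 + 10h45m = 18:30 Dec 2, 1997.
The notice of allowance issues: 18:30 Dec 2, 1997 + 14h45m = 09:15 Dec 3, 1997.
The patent is granted: 09:15 Dec 3, 1997 + 1h40m = 10:55 Dec 3, 1997.
The application is published: 20:35 Dec 2, 1997.
The first office action issues: 20:35 Dec 2, 1997 + 2h45m = 23:20 Dec 2, 1997.
The response is filed: 23:20 Dec 2, 1997 + 10m = 23:30 Dec 2, 1997.
Comparing: the patent is granted at 10:55 Dec 3, 1997 vs the response is filed at 23:30 Dec 2, 1997. Earlier: the response is filed.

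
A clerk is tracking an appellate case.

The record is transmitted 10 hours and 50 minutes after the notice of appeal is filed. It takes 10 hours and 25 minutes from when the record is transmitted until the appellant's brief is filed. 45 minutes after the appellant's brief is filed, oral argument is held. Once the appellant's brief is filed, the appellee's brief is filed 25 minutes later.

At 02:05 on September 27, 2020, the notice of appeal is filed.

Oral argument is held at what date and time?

The notice of appeal is filed: 02:05 Sep 27, 2020.
The record is transmitted: 02:05 Sep 27, 2020 + 10h50m = 12:55 Sep 27, 2020.
The appellant's brief is filed: 12:55 Sep 27, 2020 + 10h25m = 23:20 Sep 27, 2020.
Oral argument is held: 23:20 Sep 27, 2020 + 45m = 00:05 Sep 28, 2020.

00:05 on September 28, 2020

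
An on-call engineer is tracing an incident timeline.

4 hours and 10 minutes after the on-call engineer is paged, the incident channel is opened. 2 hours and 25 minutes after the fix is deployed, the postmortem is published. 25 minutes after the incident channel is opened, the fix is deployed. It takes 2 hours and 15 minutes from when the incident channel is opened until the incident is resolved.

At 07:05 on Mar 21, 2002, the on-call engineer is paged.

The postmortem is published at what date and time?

The on-call engineer is paged: 07:05 Mar 21, 2002.
The incident channel is opened: 07:05 Mar 21, 2002 + 4h10m = 11:15 Mar 21, 2002.
The fix is deployed: 11:15 Mar 21, 2002 + 25m = 11:40 Mar 21, 2002.
The postmortem is published: 11:40 Mar 21, 2002 + 2h25m = 14:05 Mar 21, 2002.

14:05 on Mar 21, 2002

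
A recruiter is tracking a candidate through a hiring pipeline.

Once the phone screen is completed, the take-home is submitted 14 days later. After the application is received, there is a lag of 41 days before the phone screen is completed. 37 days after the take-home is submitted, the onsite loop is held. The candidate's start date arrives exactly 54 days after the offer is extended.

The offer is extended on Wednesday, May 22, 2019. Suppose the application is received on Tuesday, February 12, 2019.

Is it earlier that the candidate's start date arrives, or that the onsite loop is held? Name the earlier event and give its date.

The offer is extended: May 22, 2019.
The candidate's start date arrives: May 22, 2019 + 54 days = Jul 15, 2019.
The application is received: Feb 12, 2019.
The phone screen is completed: Feb 12, 2019 + 41 days = Mar 25, 2019.
The take-home is submitted: Mar 25, 2019 + 14 days = Apr 8, 2019.
The onsite loop is held: Apr 8, 2019 + 37 days = May 15, 2019.
Comparing: the candidate's start date arrives on Jul 15, 2019 vs the onsite loop is held on May 15, 2019. Earlier: the onsite loop is held.

The onsite loop is held — Wednesday, May 15, 2019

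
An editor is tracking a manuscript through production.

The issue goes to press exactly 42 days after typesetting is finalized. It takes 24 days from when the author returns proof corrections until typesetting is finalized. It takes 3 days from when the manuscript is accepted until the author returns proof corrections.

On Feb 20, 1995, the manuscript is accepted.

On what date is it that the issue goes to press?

The manuscript is accepted: Feb 20, 1995.
The author returns proof corrections: Feb 20, 1995 + 3 days = Feb 23, 1995.
Typesetting is finalized: Feb 23, 1995 + 24 days = Mar 19, 1995.
The issue goes to press: Mar 19, 1995 + 42 days = Apr 30, 1995.

Apr 30, 1995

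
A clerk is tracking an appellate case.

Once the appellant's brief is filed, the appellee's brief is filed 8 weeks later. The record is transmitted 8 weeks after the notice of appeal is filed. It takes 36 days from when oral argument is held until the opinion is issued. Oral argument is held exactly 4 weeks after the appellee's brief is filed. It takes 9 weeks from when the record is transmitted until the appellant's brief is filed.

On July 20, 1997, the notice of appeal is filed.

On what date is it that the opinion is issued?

The notice of appeal is filed: Jul 20, 1997.
The record is transmitted: Jul 20, 1997 + 8 weeks = Sep 14, 1997.
The appellant's brief is filed: Sep 14, 1997 + 9 weeks = Nov 16, 1997.
The appellee's brief is filed: Nov 16, 1997 + 8 weeks = Jan 11, 1998.
Oral argument is held: Jan 11, 1998 + 4 weeks = Feb 8, 1998.
The opinion is issued: Feb 8, 1998 + 36 days = Mar 16, 1998.

March 16, 1998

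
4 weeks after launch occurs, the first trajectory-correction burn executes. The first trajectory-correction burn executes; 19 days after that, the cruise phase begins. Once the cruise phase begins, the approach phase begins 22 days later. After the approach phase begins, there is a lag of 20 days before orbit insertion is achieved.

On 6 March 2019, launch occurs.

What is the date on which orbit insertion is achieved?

3 June 2019

Launch occurs: Mar 6, 2019.
The first trajectory-correction burn executes: Mar 6, 2019 + 4 weeks = Apr 3, 2019.
The cruise phase begins: Apr 3, 2019 + 19 days = Apr 22, 2019.
The approach phase begins: Apr 22, 2019 + 22 days = May 14, 2019.
Orbit insertion is achieved: May 14, 2019 + 20 days = Jun 3, 2019.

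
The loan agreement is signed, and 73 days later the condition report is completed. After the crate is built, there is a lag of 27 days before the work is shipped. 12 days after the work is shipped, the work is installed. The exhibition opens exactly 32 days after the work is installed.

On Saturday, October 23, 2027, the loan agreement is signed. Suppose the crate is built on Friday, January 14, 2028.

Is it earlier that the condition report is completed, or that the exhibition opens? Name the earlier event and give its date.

The condition report is completed — Tuesday, January 4, 2028

The loan agreement is signed: Oct 23, 2027.
The condition report is completed: Oct 23, 2027 + 73 days = Jan 4, 2028.
The crate is built: Jan 14, 2028.
The work is shipped: Jan 14, 2028 + 27 days = Feb 10, 2028.
The work is installed: Feb 10, 2028 + 12 days = Feb 22, 2028.
The exhibition opens: Feb 22, 2028 + 32 days = Mar 25, 2028.
Comparing: the condition report is completed on Jan 4, 2028 vs the exhibition opens on Mar 25, 2028. Earlier: the condition report is completed.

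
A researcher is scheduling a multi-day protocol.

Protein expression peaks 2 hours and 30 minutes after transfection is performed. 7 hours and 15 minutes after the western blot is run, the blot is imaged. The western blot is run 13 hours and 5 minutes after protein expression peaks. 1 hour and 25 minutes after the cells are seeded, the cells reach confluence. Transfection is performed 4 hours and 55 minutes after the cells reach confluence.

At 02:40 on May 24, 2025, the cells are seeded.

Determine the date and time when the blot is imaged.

The cells are seeded: 02:40 May 24, 2025.
The cells reach confluence: 02:40 May 24, 2025 + 1h25m = 04:05 May 24, 2025.
Transfection is performed: 04:05 May 24, 2025 + 4h55m = 09:00 May 24, 2025.
Protein expression peaks: 09:00 May 24, 2025 + 2h30m = 11:30 May 24, 2025.
The western blot is run: 11:30 May 24, 2025 + 13h05m = 00:35 May 25, 2025.
The blot is imaged: 00:35 May 25, 2025 + 7h15m = 07:50 May 25, 2025.

07:50 on May 25, 2025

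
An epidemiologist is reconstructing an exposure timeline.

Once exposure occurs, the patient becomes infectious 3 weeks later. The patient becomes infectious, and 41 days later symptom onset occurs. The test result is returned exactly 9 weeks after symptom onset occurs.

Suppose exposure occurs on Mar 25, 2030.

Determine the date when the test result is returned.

Exposure occurs: Mar 25, 2030.
The patient becomes infectious: Mar 25, 2030 + 3 weeks = Apr 15, 2030.
Symptom onset occurs: Apr 15, 2030 + 41 days = May 26, 2030.
The test result is returned: May 26, 2030 + 9 weeks = Jul 28, 2030.

Jul 28, 2030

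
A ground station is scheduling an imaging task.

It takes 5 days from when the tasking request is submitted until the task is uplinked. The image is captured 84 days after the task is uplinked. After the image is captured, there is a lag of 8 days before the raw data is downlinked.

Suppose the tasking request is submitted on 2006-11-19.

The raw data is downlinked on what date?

The tasking request is submitted: Nov 19, 2006.
The task is uplinked: Nov 19, 2006 + 5 days = Nov 24, 2006.
The image is captured: Nov 24, 2006 + 84 days = Feb 16, 2007.
The raw data is downlinked: Feb 16, 2007 + 8 days = Feb 24, 2007.

2007-02-24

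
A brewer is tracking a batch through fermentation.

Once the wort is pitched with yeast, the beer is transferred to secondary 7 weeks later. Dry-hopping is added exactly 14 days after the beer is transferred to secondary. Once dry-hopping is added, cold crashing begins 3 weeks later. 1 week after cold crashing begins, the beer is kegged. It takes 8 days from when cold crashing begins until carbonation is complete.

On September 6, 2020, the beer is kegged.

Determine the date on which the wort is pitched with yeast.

The beer is kegged: Sep 6, 2020.
Cold crashing begins: Sep 6, 2020 − 1 week = Aug 30, 2020.
Dry-hopping is added: Aug 30, 2020 − 3 weeks = Aug 9, 2020.
The beer is transferred to secondary: Aug 9, 2020 − 14 days = Jul 26, 2020.
The wort is pitched with yeast: Jul 26, 2020 − 7 weeks = Jun 7, 2020.

June 7, 2020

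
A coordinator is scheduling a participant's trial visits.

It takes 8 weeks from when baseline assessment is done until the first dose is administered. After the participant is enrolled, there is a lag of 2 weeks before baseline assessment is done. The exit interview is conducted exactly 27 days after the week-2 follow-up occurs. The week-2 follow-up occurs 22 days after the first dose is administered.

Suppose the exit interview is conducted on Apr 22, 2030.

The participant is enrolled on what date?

The exit interview is conducted: Apr 22, 2030.
The week-2 follow-up occurs: Apr 22, 2030 − 27 days = Mar 26, 2030.
The first dose is administered: Mar 26, 2030 − 22 days = Mar 4, 2030.
Baseline assessment is done: Mar 4, 2030 − 8 weeks = Jan 7, 2030.
The participant is enrolled: Jan 7, 2030 − 2 weeks = Dec 24, 2029.

Dec 24, 2029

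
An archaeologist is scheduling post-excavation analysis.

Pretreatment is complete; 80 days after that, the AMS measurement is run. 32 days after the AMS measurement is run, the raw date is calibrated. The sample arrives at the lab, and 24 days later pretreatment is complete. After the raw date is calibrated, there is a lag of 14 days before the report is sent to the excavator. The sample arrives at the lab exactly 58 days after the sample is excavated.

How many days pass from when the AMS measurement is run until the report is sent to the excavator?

Causal path: the AMS measurement is run → the raw date is calibrated → the report is sent to the excavator.
Total delay along the path: 32 + 14 = 46 days.

46 days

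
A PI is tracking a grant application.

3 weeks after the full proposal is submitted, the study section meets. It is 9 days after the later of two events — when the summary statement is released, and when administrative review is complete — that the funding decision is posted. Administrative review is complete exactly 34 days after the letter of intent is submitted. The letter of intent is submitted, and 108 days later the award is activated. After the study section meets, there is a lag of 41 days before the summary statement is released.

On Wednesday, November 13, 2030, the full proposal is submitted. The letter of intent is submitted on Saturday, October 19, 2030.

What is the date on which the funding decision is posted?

Thursday, January 23, 2031

The full proposal is submitted: Nov 13, 2030.
The study section meets: Nov 13, 2030 + 3 weeks = Dec 4, 2030.
The summary statement is released: Dec 4, 2030 + 41 days = Jan 14, 2031.
The letter of intent is submitted: Oct 19, 2030.
Administrative review is complete: Oct 19, 2030 + 34 days = Nov 22, 2030.
Both prerequisites met — the summary statement is released (Jan 14, 2031), administrative review is complete (Nov 22, 2030); the later is Jan 14, 2031.
The funding decision is posted: Jan 14, 2031 + 9 days = Jan 23, 2031.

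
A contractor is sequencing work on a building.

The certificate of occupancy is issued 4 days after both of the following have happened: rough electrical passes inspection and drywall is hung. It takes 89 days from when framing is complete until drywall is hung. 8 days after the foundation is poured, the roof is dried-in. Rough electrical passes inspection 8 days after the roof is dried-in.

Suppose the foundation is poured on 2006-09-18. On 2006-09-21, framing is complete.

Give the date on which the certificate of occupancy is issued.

The foundation is poured: Sep 18, 2006.
The roof is dried-in: Sep 18, 2006 + 8 days = Sep 26, 2006.
Rough electrical passes inspection: Sep 26, 2006 + 8 days = Oct 4, 2006.
Framing is complete: Sep 21, 2006.
Drywall is hung: Sep 21, 2006 + 89 days = Dec 19, 2006.
Both prerequisites met — rough electrical passes inspection (Oct 4, 2006), drywall is hung (Dec 19, 2006); the later is Dec 19, 2006.
The certificate of occupancy is issued: Dec 19, 2006 + 4 days = Dec 23, 2006.

2006-12-23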